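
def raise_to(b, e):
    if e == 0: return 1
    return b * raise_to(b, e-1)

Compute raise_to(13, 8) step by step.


raise_to(13, 8)
= 13 * raise_to(13, 7)
= 13 * 13 * raise_to(13, 6)
= 13 * 13 * 13 * raise_to(13, 5)
= 13 * 13 * 13 * 13 * raise_to(13, 4)
= 13 * 13 * 13 * 13 * 13 * raise_to(13, 3)
= 13 * 13 * 13 * 13 * 13 * 13 * raise_to(13, 2)
= 13 * 13 * 13 * 13 * 13 * 13 * 13 * raise_to(13, 1)
= 13 * 13 * 13 * 13 * 13 * 13 * 13 * 13 * raise_to(13, 0)
= 13 * 13 * 13 * 13 * 13 * 13 * 13 * 13 * 1
= 815730721

815730721


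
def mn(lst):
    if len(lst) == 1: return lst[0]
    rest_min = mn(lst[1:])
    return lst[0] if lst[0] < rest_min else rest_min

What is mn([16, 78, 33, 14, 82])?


mn([16, 78, 33, 14, 82]): compare 16 with mn([78, 33, 14, 82])
mn([78, 33, 14, 82]): compare 78 with mn([33, 14, 82])
mn([33, 14, 82]): compare 33 with mn([14, 82])
mn([14, 82]): compare 14 with mn([82])
mn([82]) = 82  (base case)
Compare 14 with 82 -> 14
Compare 33 with 14 -> 14
Compare 78 with 14 -> 14
Compare 16 with 14 -> 14

14


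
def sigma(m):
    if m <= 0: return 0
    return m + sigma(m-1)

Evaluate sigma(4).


sigma(4)
= 4 + 3 + 2 + 1 + sigma(0)
= 4 + 3 + 2 + 1 + 0
= 10

10


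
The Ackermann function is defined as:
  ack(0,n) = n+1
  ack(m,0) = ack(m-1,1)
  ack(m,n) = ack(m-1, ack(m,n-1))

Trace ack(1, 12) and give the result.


ack(1, 12) = ack(0, ack(1, 11))
  ack(1, 11) = ack(0, ack(1, 10))
    ack(1, 10) = ack(0, ack(1, 9))
      ack(1, 9) = ack(0, ack(1, 8))
        ack(1, 8) = ack(0, ack(1, 7))
          ack(1, 7) = ack(0, ack(1, 6))
          ack(1, 6) = ack(0, ack(1, 5))
          ack(1, 5) = ack(0, ack(1, 4))
          ack(1, 4) = ack(0, ack(1, 3))
          ack(1, 3) = ack(0, ack(1, 2))
          ack(1, 2) = ack(0, ack(1, 1))
          ack(1, 1) = ack(0, ack(1, 0))
          ack(1, 0) = ack(0, 1)
          ack(0, 1) = 2
            = ack(0, 2)
          ack(0, 2) = 3
            = ack(0, 3)
          ack(0, 3) = 4
            = ack(0, 4)
          ack(0, 4) = 5
            = ack(0, 5)
          ack(0, 5) = 6
            = ack(0, 6)
          ack(0, 6) = 7
            = ack(0, 7)
... (trace truncated)
Result: ack(1, 12) = 14

14


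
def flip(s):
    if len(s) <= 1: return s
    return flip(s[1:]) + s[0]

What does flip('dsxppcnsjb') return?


flip('dsxppcnsjb') = flip('sxppcnsjb') + 'd'
flip('sxppcnsjb') = flip('xppcnsjb') + 's'
flip('xppcnsjb') = flip('ppcnsjb') + 'x'
flip('ppcnsjb') = flip('pcnsjb') + 'p'
flip('pcnsjb') = flip('cnsjb') + 'p'
flip('cnsjb') = flip('nsjb') + 'c'
flip('nsjb') = flip('sjb') + 'n'
flip('sjb') = flip('jb') + 's'
flip('jb') = flip('b') + 'j'
flip('b') = 'b'  (base case)
Concatenating: 'b' + 'j' + 's' + 'n' + 'c' + 'p' + 'p' + 'x' + 's' + 'd' = 'bjsncppxsd'

bjsncppxsd


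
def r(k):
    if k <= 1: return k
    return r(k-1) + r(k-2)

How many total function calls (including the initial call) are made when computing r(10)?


Let C(n) = total calls for r(n)
C(0) = 1, C(1) = 1
C(2) = 1 + C(1) + C(0) = 1 + 1 + 1 = 3
C(3) = 1 + C(2) + C(1) = 1 + 3 + 1 = 5
C(4) = 1 + C(3) + C(2) = 1 + 5 + 3 = 9
C(5) = 1 + C(4) + C(3) = 1 + 9 + 5 = 15
C(6) = 1 + C(5) + C(4) = 1 + 15 + 9 = 25
C(7) = 1 + C(6) + C(5) = 1 + 25 + 15 = 41
C(8) = 1 + C(7) + C(6) = 1 + 41 + 25 = 67
C(9) = 1 + C(8) + C(7) = 1 + 67 + 41 = 109
C(10) = 1 + C(9) + C(8) = 1 + 109 + 67 = 177

177


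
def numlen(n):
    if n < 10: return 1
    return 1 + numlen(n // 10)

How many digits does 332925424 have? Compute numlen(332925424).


numlen(332925424) = 1 + numlen(33292542)
numlen(33292542) = 1 + numlen(3329254)
numlen(3329254) = 1 + numlen(332925)
numlen(332925) = 1 + numlen(33292)
numlen(33292) = 1 + numlen(3329)
numlen(3329) = 1 + numlen(332)
numlen(332) = 1 + numlen(33)
numlen(33) = 1 + numlen(3)
numlen(3) = 1  (base case: 3 < 10)
Unwinding: 1 + 1 + 1 + 1 + 1 + 1 + 1 + 1 + 1 = 9

9


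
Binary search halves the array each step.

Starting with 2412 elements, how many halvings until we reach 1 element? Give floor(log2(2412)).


2412 / 2 = 1206
1206 / 2 = 603
603 / 2 = 301
301 / 2 = 150
150 / 2 = 75
75 / 2 = 37
37 / 2 = 18
18 / 2 = 9
9 / 2 = 4
4 / 2 = 2
2 / 2 = 1
Reached 1 after 11 halvings

11


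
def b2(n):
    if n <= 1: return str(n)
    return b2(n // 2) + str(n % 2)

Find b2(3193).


b2(3193) = b2(1596) + '1'
b2(1596) = b2(798) + '0'
b2(798) = b2(399) + '0'
b2(399) = b2(199) + '1'
b2(199) = b2(99) + '1'
b2(99) = b2(49) + '1'
b2(49) = b2(24) + '1'
b2(24) = b2(12) + '0'
b2(12) = b2(6) + '0'
b2(6) = b2(3) + '0'
b2(3) = b2(1) + '1'
b2(1) = '1'  (base case)
Concatenating: '1' + '1' + '0' + '0' + '0' + '1' + '1' + '1' + '1' + '0' + '0' + '1' = '110001111001'

110001111001


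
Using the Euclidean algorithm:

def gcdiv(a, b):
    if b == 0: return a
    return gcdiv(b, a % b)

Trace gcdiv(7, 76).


gcdiv(7, 76) = gcdiv(76, 7)
gcdiv(76, 7) = gcdiv(7, 6)
gcdiv(7, 6) = gcdiv(6, 1)
gcdiv(6, 1) = gcdiv(1, 0)
gcdiv(1, 0) = 1  (base case)

1


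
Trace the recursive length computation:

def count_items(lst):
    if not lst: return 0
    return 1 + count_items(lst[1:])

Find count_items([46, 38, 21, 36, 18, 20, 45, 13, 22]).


count_items([46, 38, 21, 36, 18, 20, 45, 13, 22]) = 1 + count_items([38, 21, 36, 18, 20, 45, 13, 22])
count_items([38, 21, 36, 18, 20, 45, 13, 22]) = 1 + count_items([21, 36, 18, 20, 45, 13, 22])
count_items([21, 36, 18, 20, 45, 13, 22]) = 1 + count_items([36, 18, 20, 45, 13, 22])
count_items([36, 18, 20, 45, 13, 22]) = 1 + count_items([18, 20, 45, 13, 22])
count_items([18, 20, 45, 13, 22]) = 1 + count_items([20, 45, 13, 22])
count_items([20, 45, 13, 22]) = 1 + count_items([45, 13, 22])
count_items([45, 13, 22]) = 1 + count_items([13, 22])
count_items([13, 22]) = 1 + count_items([22])
count_items([22]) = 1 + count_items([])
count_items([]) = 0  (base case)
Unwinding: 1 + 1 + 1 + 1 + 1 + 1 + 1 + 1 + 1 + 0 = 9

9


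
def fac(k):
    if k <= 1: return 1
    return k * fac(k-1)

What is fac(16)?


fac(16)
= 16 * fac(15)
= 16 * 15 * fac(14)
= 16 * 15 * 14 * fac(13)
= 16 * 15 * 14 * 13 * fac(12)
= 16 * 15 * 14 * 13 * 12 * fac(11)
= 16 * 15 * 14 * 13 * 12 * 11 * fac(10)
= 16 * 15 * 14 * 13 * 12 * 11 * 10 * fac(9)
= 16 * 15 * 14 * 13 * 12 * 11 * 10 * 9 * fac(8)
= 16 * 15 * 14 * 13 * 12 * 11 * 10 * 9 * 8 * fac(7)
= 16 * 15 * 14 * 13 * 12 * 11 * 10 * 9 * 8 * 7 * fac(6)
= 16 * 15 * 14 * 13 * 12 * 11 * 10 * 9 * 8 * 7 * 6 * fac(5)
= 16 * 15 * 14 * 13 * 12 * 11 * 10 * 9 * 8 * 7 * 6 * 5 * fac(4)
= 16 * 15 * 14 * 13 * 12 * 11 * 10 * 9 * 8 * 7 * 6 * 5 * 4 * fac(3)
= 16 * 15 * 14 * 13 * 12 * 11 * 10 * 9 * 8 * 7 * 6 * 5 * 4 * 3 * fac(2)
= 16 * 15 * 14 * 13 * 12 * 11 * 10 * 9 * 8 * 7 * 6 * 5 * 4 * 3 * 2 * fac(1)
= 16 * 15 * 14 * 13 * 12 * 11 * 10 * 9 * 8 * 7 * 6 * 5 * 4 * 3 * 2 * 1
= 20922789888000

20922789888000


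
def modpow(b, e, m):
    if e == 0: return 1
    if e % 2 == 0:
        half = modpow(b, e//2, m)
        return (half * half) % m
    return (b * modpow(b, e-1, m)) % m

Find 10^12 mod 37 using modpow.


modpow(10, 12, 37): e is even, compute modpow(10, 6, 37)
  modpow(10, 6, 37): e is even, compute modpow(10, 3, 37)
    modpow(10, 3, 37): e is odd, compute modpow(10, 2, 37)
      modpow(10, 2, 37): e is even, compute modpow(10, 1, 37)
        modpow(10, 1, 37): e is odd, compute modpow(10, 0, 37)
          modpow(10, 0, 37) = 1
        (10 * 1) % 37 = 10
      half=10, (10*10) % 37 = 26
    (10 * 26) % 37 = 1
  half=1, (1*1) % 37 = 1
half=1, (1*1) % 37 = 1

1


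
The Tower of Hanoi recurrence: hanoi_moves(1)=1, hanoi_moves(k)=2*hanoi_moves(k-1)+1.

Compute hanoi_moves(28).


hanoi_moves(28) = 2 * hanoi_moves(27) + 1
hanoi_moves(27) = 2 * hanoi_moves(26) + 1
hanoi_moves(26) = 2 * hanoi_moves(25) + 1
hanoi_moves(25) = 2 * hanoi_moves(24) + 1
hanoi_moves(24) = 2 * hanoi_moves(23) + 1
hanoi_moves(23) = 2 * hanoi_moves(22) + 1
hanoi_moves(22) = 2 * hanoi_moves(21) + 1
hanoi_moves(21) = 2 * hanoi_moves(20) + 1
hanoi_moves(20) = 2 * hanoi_moves(19) + 1
hanoi_moves(19) = 2 * hanoi_moves(18) + 1
hanoi_moves(18) = 2 * hanoi_moves(17) + 1
hanoi_moves(17) = 2 * hanoi_moves(16) + 1
hanoi_moves(16) = 2 * hanoi_moves(15) + 1
hanoi_moves(15) = 2 * hanoi_moves(14) + 1
hanoi_moves(14) = 2 * hanoi_moves(13) + 1
hanoi_moves(13) = 2 * hanoi_moves(12) + 1
hanoi_moves(12) = 2 * hanoi_moves(11) + 1
hanoi_moves(11) = 2 * hanoi_moves(10) + 1
hanoi_moves(10) = 2 * hanoi_moves(9) + 1
hanoi_moves(9) = 2 * hanoi_moves(8) + 1
hanoi_moves(8) = 2 * hanoi_moves(7) + 1
hanoi_moves(7) = 2 * hanoi_moves(6) + 1
hanoi_moves(6) = 2 * hanoi_moves(5) + 1
hanoi_moves(5) = 2 * hanoi_moves(4) + 1
hanoi_moves(4) = 2 * hanoi_moves(3) + 1
hanoi_moves(3) = 2 * hanoi_moves(2) + 1
hanoi_moves(2) = 2 * hanoi_moves(1) + 1
hanoi_moves(1) = 1  (base case)
hanoi_moves(2) = 2 * 1 + 1 = 3
hanoi_moves(3) = 2 * 3 + 1 = 7
hanoi_moves(4) = 2 * 7 + 1 = 15
hanoi_moves(5) = 2 * 15 + 1 = 31
hanoi_moves(6) = 2 * 31 + 1 = 63
hanoi_moves(7) = 2 * 63 + 1 = 127
hanoi_moves(8) = 2 * 127 + 1 = 255
hanoi_moves(9) = 2 * 255 + 1 = 511
hanoi_moves(10) = 2 * 511 + 1 = 1023
hanoi_moves(11) = 2 * 1023 + 1 = 2047
hanoi_moves(12) = 2 * 2047 + 1 = 4095
hanoi_moves(13) = 2 * 4095 + 1 = 8191
hanoi_moves(14) = 2 * 8191 + 1 = 16383
hanoi_moves(15) = 2 * 16383 + 1 = 32767
hanoi_moves(16) = 2 * 32767 + 1 = 65535
hanoi_moves(17) = 2 * 65535 + 1 = 131071
hanoi_moves(18) = 2 * 131071 + 1 = 262143
hanoi_moves(19) = 2 * 262143 + 1 = 524287
hanoi_moves(20) = 2 * 524287 + 1 = 1048575
hanoi_moves(21) = 2 * 1048575 + 1 = 2097151
hanoi_moves(22) = 2 * 2097151 + 1 = 4194303
hanoi_moves(23) = 2 * 4194303 + 1 = 8388607
hanoi_moves(24) = 2 * 8388607 + 1 = 16777215
hanoi_moves(25) = 2 * 16777215 + 1 = 33554431
hanoi_moves(26) = 2 * 33554431 + 1 = 67108863
hanoi_moves(27) = 2 * 67108863 + 1 = 134217727
hanoi_moves(28) = 2 * 134217727 + 1 = 268435455

268435455


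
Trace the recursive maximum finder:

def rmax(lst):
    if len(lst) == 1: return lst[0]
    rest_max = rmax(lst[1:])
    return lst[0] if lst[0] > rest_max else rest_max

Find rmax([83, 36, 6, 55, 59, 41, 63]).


rmax([83, 36, 6, 55, 59, 41, 63]): compare 83 with rmax([36, 6, 55, 59, 41, 63])
rmax([36, 6, 55, 59, 41, 63]): compare 36 with rmax([6, 55, 59, 41, 63])
rmax([6, 55, 59, 41, 63]): compare 6 with rmax([55, 59, 41, 63])
rmax([55, 59, 41, 63]): compare 55 with rmax([59, 41, 63])
rmax([59, 41, 63]): compare 59 with rmax([41, 63])
rmax([41, 63]): compare 41 with rmax([63])
rmax([63]) = 63  (base case)
Compare 41 with 63 -> 63
Compare 59 with 63 -> 63
Compare 55 with 63 -> 63
Compare 6 with 63 -> 63
Compare 36 with 63 -> 63
Compare 83 with 63 -> 83

83


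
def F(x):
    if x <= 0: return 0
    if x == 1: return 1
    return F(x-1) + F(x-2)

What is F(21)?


Computing F(21) bottom-up:
F(0) = 0
F(1) = 1
F(2) = F(1) + F(0) = 1 + 0 = 1
F(3) = F(2) + F(1) = 1 + 1 = 2
F(4) = F(3) + F(2) = 2 + 1 = 3
F(5) = F(4) + F(3) = 3 + 2 = 5
F(6) = F(5) + F(4) = 5 + 3 = 8
F(7) = F(6) + F(5) = 8 + 5 = 13
F(8) = F(7) + F(6) = 13 + 8 = 21
F(9) = F(8) + F(7) = 21 + 13 = 34
F(10) = F(9) + F(8) = 34 + 21 = 55
F(11) = F(10) + F(9) = 55 + 34 = 89
F(12) = F(11) + F(10) = 89 + 55 = 144
F(13) = F(12) + F(11) = 144 + 89 = 233
F(14) = F(13) + F(12) = 233 + 144 = 377
F(15) = F(14) + F(13) = 377 + 233 = 610
F(16) = F(15) + F(14) = 610 + 377 = 987
F(17) = F(16) + F(15) = 987 + 610 = 1597
F(18) = F(17) + F(16) = 1597 + 987 = 2584
F(19) = F(18) + F(17) = 2584 + 1597 = 4181
F(20) = F(19) + F(18) = 4181 + 2584 = 6765
F(21) = F(20) + F(19) = 6765 + 4181 = 10946

10946


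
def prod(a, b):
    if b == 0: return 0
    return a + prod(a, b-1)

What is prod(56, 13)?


prod(56, 13) = 56 + prod(56, 12)
prod(56, 12) = 56 + prod(56, 11)
prod(56, 11) = 56 + prod(56, 10)
prod(56, 10) = 56 + prod(56, 9)
prod(56, 9) = 56 + prod(56, 8)
prod(56, 8) = 56 + prod(56, 7)
prod(56, 7) = 56 + prod(56, 6)
prod(56, 6) = 56 + prod(56, 5)
prod(56, 5) = 56 + prod(56, 4)
prod(56, 4) = 56 + prod(56, 3)
prod(56, 3) = 56 + prod(56, 2)
prod(56, 2) = 56 + prod(56, 1)
prod(56, 1) = 56 + prod(56, 0)
prod(56, 0) = 0  (base case)
Total: 56 + 56 + 56 + 56 + 56 + 56 + 56 + 56 + 56 + 56 + 56 + 56 + 56 + 0 = 728

728


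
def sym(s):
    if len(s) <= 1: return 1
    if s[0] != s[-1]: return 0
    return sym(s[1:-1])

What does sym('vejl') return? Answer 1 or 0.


sym('vejl'): s[0]='v' != s[-1]='l' -> return 0
Result: 0 (not a palindrome)

0


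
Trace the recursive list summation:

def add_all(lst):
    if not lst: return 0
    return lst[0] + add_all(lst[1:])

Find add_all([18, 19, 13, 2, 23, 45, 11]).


add_all([18, 19, 13, 2, 23, 45, 11]) = 18 + add_all([19, 13, 2, 23, 45, 11])
add_all([19, 13, 2, 23, 45, 11]) = 19 + add_all([13, 2, 23, 45, 11])
add_all([13, 2, 23, 45, 11]) = 13 + add_all([2, 23, 45, 11])
add_all([2, 23, 45, 11]) = 2 + add_all([23, 45, 11])
add_all([23, 45, 11]) = 23 + add_all([45, 11])
add_all([45, 11]) = 45 + add_all([11])
add_all([11]) = 11 + add_all([])
add_all([]) = 0  (base case)
Total: 18 + 19 + 13 + 2 + 23 + 45 + 11 + 0 = 131

131


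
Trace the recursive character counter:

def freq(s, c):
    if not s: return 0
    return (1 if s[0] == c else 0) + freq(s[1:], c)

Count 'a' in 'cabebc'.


s[0]='c' != 'a' -> 0
s[0]='a' == 'a' -> 1
s[0]='b' != 'a' -> 0
s[0]='e' != 'a' -> 0
s[0]='b' != 'a' -> 0
s[0]='c' != 'a' -> 0
Sum: 0 + 1 + 0 + 0 + 0 + 0 = 1

1


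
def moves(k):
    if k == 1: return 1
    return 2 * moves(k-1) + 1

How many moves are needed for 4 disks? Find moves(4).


moves(4) = 2 * moves(3) + 1
moves(3) = 2 * moves(2) + 1
moves(2) = 2 * moves(1) + 1
moves(1) = 1  (base case)
moves(2) = 2 * 1 + 1 = 3
moves(3) = 2 * 3 + 1 = 7
moves(4) = 2 * 7 + 1 = 15

15


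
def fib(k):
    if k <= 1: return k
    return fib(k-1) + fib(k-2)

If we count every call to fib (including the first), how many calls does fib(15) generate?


Let C(n) = total calls for fib(n)
C(0) = 1, C(1) = 1
C(2) = 1 + C(1) + C(0) = 1 + 1 + 1 = 3
C(3) = 1 + C(2) + C(1) = 1 + 3 + 1 = 5
C(4) = 1 + C(3) + C(2) = 1 + 5 + 3 = 9
C(5) = 1 + C(4) + C(3) = 1 + 9 + 5 = 15
C(6) = 1 + C(5) + C(4) = 1 + 15 + 9 = 25
C(7) = 1 + C(6) + C(5) = 1 + 25 + 15 = 41
C(8) = 1 + C(7) + C(6) = 1 + 41 + 25 = 67
C(9) = 1 + C(8) + C(7) = 1 + 67 + 41 = 109
C(10) = 1 + C(9) + C(8) = 1 + 109 + 67 = 177
C(11) = 1 + C(10) + C(9) = 1 + 177 + 109 = 287
C(12) = 1 + C(11) + C(10) = 1 + 287 + 177 = 465
C(13) = 1 + C(12) + C(11) = 1 + 465 + 287 = 753
C(14) = 1 + C(13) + C(12) = 1 + 753 + 465 = 1219
C(15) = 1 + C(14) + C(13) = 1 + 1219 + 753 = 1973

1973


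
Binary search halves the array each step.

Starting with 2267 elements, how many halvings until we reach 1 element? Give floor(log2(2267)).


2267 / 2 = 1133
1133 / 2 = 566
566 / 2 = 283
283 / 2 = 141
141 / 2 = 70
70 / 2 = 35
35 / 2 = 17
17 / 2 = 8
8 / 2 = 4
4 / 2 = 2
2 / 2 = 1
Reached 1 after 11 halvings

11


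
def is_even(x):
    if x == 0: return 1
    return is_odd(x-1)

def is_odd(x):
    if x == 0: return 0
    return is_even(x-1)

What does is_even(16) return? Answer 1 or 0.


is_even(16) = is_odd(15)
is_odd(15) = is_even(14)
is_even(14) = is_odd(13)
is_odd(13) = is_even(12)
is_even(12) = is_odd(11)
is_odd(11) = is_even(10)
is_even(10) = is_odd(9)
is_odd(9) = is_even(8)
is_even(8) = is_odd(7)
is_odd(7) = is_even(6)
is_even(6) = is_odd(5)
is_odd(5) = is_even(4)
is_even(4) = is_odd(3)
is_odd(3) = is_even(2)
is_even(2) = is_odd(1)
is_odd(1) = is_even(0)
is_even(0) = 1  (base case)
Result: 1

1


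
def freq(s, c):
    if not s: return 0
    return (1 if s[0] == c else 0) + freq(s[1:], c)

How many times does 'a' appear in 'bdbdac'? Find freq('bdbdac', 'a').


s[0]='b' != 'a' -> 0
s[0]='d' != 'a' -> 0
s[0]='b' != 'a' -> 0
s[0]='d' != 'a' -> 0
s[0]='a' == 'a' -> 1
s[0]='c' != 'a' -> 0
Sum: 0 + 0 + 0 + 0 + 1 + 0 = 1

1


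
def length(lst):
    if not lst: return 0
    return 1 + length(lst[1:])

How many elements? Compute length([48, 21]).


length([48, 21]) = 1 + length([21])
length([21]) = 1 + length([])
length([]) = 0  (base case)
Unwinding: 1 + 1 + 0 = 2

2


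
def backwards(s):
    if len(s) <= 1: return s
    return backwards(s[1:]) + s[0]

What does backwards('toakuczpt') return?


backwards('toakuczpt') = backwards('oakuczpt') + 't'
backwards('oakuczpt') = backwards('akuczpt') + 'o'
backwards('akuczpt') = backwards('kuczpt') + 'a'
backwards('kuczpt') = backwards('uczpt') + 'k'
backwards('uczpt') = backwards('czpt') + 'u'
backwards('czpt') = backwards('zpt') + 'c'
backwards('zpt') = backwards('pt') + 'z'
backwards('pt') = backwards('t') + 'p'
backwards('t') = 't'  (base case)
Concatenating: 't' + 'p' + 'z' + 'c' + 'u' + 'k' + 'a' + 'o' + 't' = 'tpzcukaot'

tpzcukaot


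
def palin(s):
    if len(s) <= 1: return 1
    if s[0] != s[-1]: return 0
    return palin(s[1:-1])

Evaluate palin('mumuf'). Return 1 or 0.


palin('mumuf'): s[0]='m' != s[-1]='f' -> return 0
Result: 0 (not a palindrome)

0


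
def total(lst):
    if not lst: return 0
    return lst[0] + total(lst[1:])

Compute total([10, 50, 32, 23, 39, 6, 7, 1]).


total([10, 50, 32, 23, 39, 6, 7, 1]) = 10 + total([50, 32, 23, 39, 6, 7, 1])
total([50, 32, 23, 39, 6, 7, 1]) = 50 + total([32, 23, 39, 6, 7, 1])
total([32, 23, 39, 6, 7, 1]) = 32 + total([23, 39, 6, 7, 1])
total([23, 39, 6, 7, 1]) = 23 + total([39, 6, 7, 1])
total([39, 6, 7, 1]) = 39 + total([6, 7, 1])
total([6, 7, 1]) = 6 + total([7, 1])
total([7, 1]) = 7 + total([1])
total([1]) = 1 + total([])
total([]) = 0  (base case)
Total: 10 + 50 + 32 + 23 + 39 + 6 + 7 + 1 + 0 = 168

168


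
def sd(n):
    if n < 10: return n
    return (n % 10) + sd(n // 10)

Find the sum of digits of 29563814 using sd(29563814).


sd(29563814) = 4 + sd(2956381)
sd(2956381) = 1 + sd(295638)
sd(295638) = 8 + sd(29563)
sd(29563) = 3 + sd(2956)
sd(2956) = 6 + sd(295)
sd(295) = 5 + sd(29)
sd(29) = 9 + sd(2)
sd(2) = 2  (base case)
Total: 4 + 1 + 8 + 3 + 6 + 5 + 9 + 2 = 38

38


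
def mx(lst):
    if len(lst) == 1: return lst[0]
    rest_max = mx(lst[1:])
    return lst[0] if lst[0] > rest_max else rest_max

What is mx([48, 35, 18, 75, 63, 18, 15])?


mx([48, 35, 18, 75, 63, 18, 15]): compare 48 with mx([35, 18, 75, 63, 18, 15])
mx([35, 18, 75, 63, 18, 15]): compare 35 with mx([18, 75, 63, 18, 15])
mx([18, 75, 63, 18, 15]): compare 18 with mx([75, 63, 18, 15])
mx([75, 63, 18, 15]): compare 75 with mx([63, 18, 15])
mx([63, 18, 15]): compare 63 with mx([18, 15])
mx([18, 15]): compare 18 with mx([15])
mx([15]) = 15  (base case)
Compare 18 with 15 -> 18
Compare 63 with 18 -> 63
Compare 75 with 63 -> 75
Compare 18 with 75 -> 75
Compare 35 with 75 -> 75
Compare 48 with 75 -> 75

75


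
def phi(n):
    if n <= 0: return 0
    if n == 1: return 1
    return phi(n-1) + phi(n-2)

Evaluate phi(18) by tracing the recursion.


Computing phi(18) bottom-up:
phi(0) = 0
phi(1) = 1
phi(2) = phi(1) + phi(0) = 1 + 0 = 1
phi(3) = phi(2) + phi(1) = 1 + 1 = 2
phi(4) = phi(3) + phi(2) = 2 + 1 = 3
phi(5) = phi(4) + phi(3) = 3 + 2 = 5
phi(6) = phi(5) + phi(4) = 5 + 3 = 8
phi(7) = phi(6) + phi(5) = 8 + 5 = 13
phi(8) = phi(7) + phi(6) = 13 + 8 = 21
phi(9) = phi(8) + phi(7) = 21 + 13 = 34
phi(10) = phi(9) + phi(8) = 34 + 21 = 55
phi(11) = phi(10) + phi(9) = 55 + 34 = 89
phi(12) = phi(11) + phi(10) = 89 + 55 = 144
phi(13) = phi(12) + phi(11) = 144 + 89 = 233
phi(14) = phi(13) + phi(12) = 233 + 144 = 377
phi(15) = phi(14) + phi(13) = 377 + 233 = 610
phi(16) = phi(15) + phi(14) = 610 + 377 = 987
phi(17) = phi(16) + phi(15) = 987 + 610 = 1597
phi(18) = phi(17) + phi(16) = 1597 + 987 = 2584

2584


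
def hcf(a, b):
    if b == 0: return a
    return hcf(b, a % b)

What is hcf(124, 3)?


hcf(124, 3) = hcf(3, 1)
hcf(3, 1) = hcf(1, 0)
hcf(1, 0) = 1  (base case)

1


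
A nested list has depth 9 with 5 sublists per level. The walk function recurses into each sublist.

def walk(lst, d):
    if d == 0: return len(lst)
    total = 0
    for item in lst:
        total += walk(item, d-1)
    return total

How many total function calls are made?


At depth 0 (root): 1 call
At depth 1: each of 1 parents calls walk on 5 children = 5 calls
At depth 2: each of 5 parents calls walk on 5 children = 25 calls
At depth 3: each of 25 parents calls walk on 5 children = 125 calls
At depth 4: each of 125 parents calls walk on 5 children = 625 calls
At depth 5: each of 625 parents calls walk on 5 children = 3125 calls
At depth 6: each of 3125 parents calls walk on 5 children = 15625 calls
At depth 7: each of 15625 parents calls walk on 5 children = 78125 calls
At depth 8: each of 78125 parents calls walk on 5 children = 390625 calls
At depth 9: each of 390625 parents calls walk on 5 children = 1953125 calls
Total: 1 + 5 + 25 + 125 + 625 + 3125 + 15625 + 78125 + 390625 + 1953125 = 2441406

2441406


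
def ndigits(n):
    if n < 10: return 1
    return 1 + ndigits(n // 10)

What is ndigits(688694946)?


ndigits(688694946) = 1 + ndigits(68869494)
ndigits(68869494) = 1 + ndigits(6886949)
ndigits(6886949) = 1 + ndigits(688694)
ndigits(688694) = 1 + ndigits(68869)
ndigits(68869) = 1 + ndigits(6886)
ndigits(6886) = 1 + ndigits(688)
ndigits(688) = 1 + ndigits(68)
ndigits(68) = 1 + ndigits(6)
ndigits(6) = 1  (base case: 6 < 10)
Unwinding: 1 + 1 + 1 + 1 + 1 + 1 + 1 + 1 + 1 = 9

9


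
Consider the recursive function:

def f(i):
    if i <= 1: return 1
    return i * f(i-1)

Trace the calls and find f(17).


f(17)
= 17 * f(16)
= 17 * 16 * f(15)
= 17 * 16 * 15 * f(14)
= 17 * 16 * 15 * 14 * f(13)
= 17 * 16 * 15 * 14 * 13 * f(12)
= 17 * 16 * 15 * 14 * 13 * 12 * f(11)
= 17 * 16 * 15 * 14 * 13 * 12 * 11 * f(10)
= 17 * 16 * 15 * 14 * 13 * 12 * 11 * 10 * f(9)
= 17 * 16 * 15 * 14 * 13 * 12 * 11 * 10 * 9 * f(8)
= 17 * 16 * 15 * 14 * 13 * 12 * 11 * 10 * 9 * 8 * f(7)
= 17 * 16 * 15 * 14 * 13 * 12 * 11 * 10 * 9 * 8 * 7 * f(6)
= 17 * 16 * 15 * 14 * 13 * 12 * 11 * 10 * 9 * 8 * 7 * 6 * f(5)
= 17 * 16 * 15 * 14 * 13 * 12 * 11 * 10 * 9 * 8 * 7 * 6 * 5 * f(4)
= 17 * 16 * 15 * 14 * 13 * 12 * 11 * 10 * 9 * 8 * 7 * 6 * 5 * 4 * f(3)
= 17 * 16 * 15 * 14 * 13 * 12 * 11 * 10 * 9 * 8 * 7 * 6 * 5 * 4 * 3 * f(2)
= 17 * 16 * 15 * 14 * 13 * 12 * 11 * 10 * 9 * 8 * 7 * 6 * 5 * 4 * 3 * 2 * f(1)
= 17 * 16 * 15 * 14 * 13 * 12 * 11 * 10 * 9 * 8 * 7 * 6 * 5 * 4 * 3 * 2 * 1
= 355687428096000

355687428096000


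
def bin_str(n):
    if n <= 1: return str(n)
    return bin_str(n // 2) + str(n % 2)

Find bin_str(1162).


bin_str(1162) = bin_str(581) + '0'
bin_str(581) = bin_str(290) + '1'
bin_str(290) = bin_str(145) + '0'
bin_str(145) = bin_str(72) + '1'
bin_str(72) = bin_str(36) + '0'
bin_str(36) = bin_str(18) + '0'
bin_str(18) = bin_str(9) + '0'
bin_str(9) = bin_str(4) + '1'
bin_str(4) = bin_str(2) + '0'
bin_str(2) = bin_str(1) + '0'
bin_str(1) = '1'  (base case)
Concatenating: '1' + '0' + '0' + '1' + '0' + '0' + '0' + '1' + '0' + '1' + '0' = '10010001010'

10010001010


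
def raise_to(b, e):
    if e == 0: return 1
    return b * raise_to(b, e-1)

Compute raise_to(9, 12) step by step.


raise_to(9, 12)
= 9 * raise_to(9, 11)
= 9 * 9 * raise_to(9, 10)
= 9 * 9 * 9 * raise_to(9, 9)
= 9 * 9 * 9 * 9 * raise_to(9, 8)
= 9 * 9 * 9 * 9 * 9 * raise_to(9, 7)
= 9 * 9 * 9 * 9 * 9 * 9 * raise_to(9, 6)
= 9 * 9 * 9 * 9 * 9 * 9 * 9 * raise_to(9, 5)
= 9 * 9 * 9 * 9 * 9 * 9 * 9 * 9 * raise_to(9, 4)
= 9 * 9 * 9 * 9 * 9 * 9 * 9 * 9 * 9 * raise_to(9, 3)
= 9 * 9 * 9 * 9 * 9 * 9 * 9 * 9 * 9 * 9 * raise_to(9, 2)
= 9 * 9 * 9 * 9 * 9 * 9 * 9 * 9 * 9 * 9 * 9 * raise_to(9, 1)
= 9 * 9 * 9 * 9 * 9 * 9 * 9 * 9 * 9 * 9 * 9 * 9 * raise_to(9, 0)
= 9 * 9 * 9 * 9 * 9 * 9 * 9 * 9 * 9 * 9 * 9 * 9 * 1
= 282429536481

282429536481


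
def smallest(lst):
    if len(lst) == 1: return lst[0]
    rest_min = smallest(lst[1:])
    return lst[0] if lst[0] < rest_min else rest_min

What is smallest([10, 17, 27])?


smallest([10, 17, 27]): compare 10 with smallest([17, 27])
smallest([17, 27]): compare 17 with smallest([27])
smallest([27]) = 27  (base case)
Compare 17 with 27 -> 17
Compare 10 with 17 -> 10

10


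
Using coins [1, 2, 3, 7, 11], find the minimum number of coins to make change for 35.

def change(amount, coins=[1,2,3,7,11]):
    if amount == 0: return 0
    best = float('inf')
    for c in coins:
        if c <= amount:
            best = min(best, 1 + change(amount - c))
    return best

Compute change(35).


Building up with DP:
change(0) = 0
change(1) = min(1+change(0)=1+0=1) = 1
change(2) = min(1+change(1)=1+1=2, 1+change(0)=1+0=1) = 1
change(3) = min(1+change(2)=1+1=2, 1+change(1)=1+1=2, 1+change(0)=1+0=1) = 1
change(4) = min(1+change(3)=1+1=2, 1+change(2)=1+1=2, 1+change(1)=1+1=2) = 2
change(5) = min(1+change(4)=1+2=3, 1+change(3)=1+1=2, 1+change(2)=1+1=2) = 2
change(6) = min(1+change(5)=1+2=3, 1+change(4)=1+2=3, 1+change(3)=1+1=2) = 2
change(7) = min(1+change(6)=1+2=3, 1+change(5)=1+2=3, 1+change(4)=1+2=3, 1+change(0)=1+0=1) = 1
change(8) = min(1+change(7)=1+1=2, 1+change(6)=1+2=3, 1+change(5)=1+2=3, 1+change(1)=1+1=2) = 2
change(9) = min(1+change(8)=1+2=3, 1+change(7)=1+1=2, 1+change(6)=1+2=3, 1+change(2)=1+1=2) = 2
change(10) = min(1+change(9)=1+2=3, 1+change(8)=1+2=3, 1+change(7)=1+1=2, 1+change(3)=1+1=2) = 2
change(11) = min(1+change(10)=1+2=3, 1+change(9)=1+2=3, 1+change(8)=1+2=3, 1+change(4)=1+2=3, 1+change(0)=1+0=1) = 1
change(12) = min(1+change(11)=1+1=2, 1+change(10)=1+2=3, 1+change(9)=1+2=3, 1+change(5)=1+2=3, 1+change(1)=1+1=2) = 2
change(13) = min(1+change(12)=1+2=3, 1+change(11)=1+1=2, 1+change(10)=1+2=3, 1+change(6)=1+2=3, 1+change(2)=1+1=2) = 2
change(14) = min(1+change(13)=1+2=3, 1+change(12)=1+2=3, 1+change(11)=1+1=2, 1+change(7)=1+1=2, 1+change(3)=1+1=2) = 2
change(15) = min(1+change(14)=1+2=3, 1+change(13)=1+2=3, 1+change(12)=1+2=3, 1+change(8)=1+2=3, 1+change(4)=1+2=3) = 3
change(16) = min(1+change(15)=1+3=4, 1+change(14)=1+2=3, 1+change(13)=1+2=3, 1+change(9)=1+2=3, 1+change(5)=1+2=3) = 3
change(17) = min(1+change(16)=1+3=4, 1+change(15)=1+3=4, 1+change(14)=1+2=3, 1+change(10)=1+2=3, 1+change(6)=1+2=3) = 3
change(18) = min(1+change(17)=1+3=4, 1+change(16)=1+3=4, 1+change(15)=1+3=4, 1+change(11)=1+1=2, 1+change(7)=1+1=2) = 2
change(19) = min(1+change(18)=1+2=3, 1+change(17)=1+3=4, 1+change(16)=1+3=4, 1+change(12)=1+2=3, 1+change(8)=1+2=3) = 3
change(20) = min(1+change(19)=1+3=4, 1+change(18)=1+2=3, 1+change(17)=1+3=4, 1+change(13)=1+2=3, 1+change(9)=1+2=3) = 3
change(21) = min(1+change(20)=1+3=4, 1+change(19)=1+3=4, 1+change(18)=1+2=3, 1+change(14)=1+2=3, 1+change(10)=1+2=3) = 3
change(22) = min(1+change(21)=1+3=4, 1+change(20)=1+3=4, 1+change(19)=1+3=4, 1+change(15)=1+3=4, 1+change(11)=1+1=2) = 2
change(23) = min(1+change(22)=1+2=3, 1+change(21)=1+3=4, 1+change(20)=1+3=4, 1+change(16)=1+3=4, 1+change(12)=1+2=3) = 3
change(24) = min(1+change(23)=1+3=4, 1+change(22)=1+2=3, 1+change(21)=1+3=4, 1+change(17)=1+3=4, 1+change(13)=1+2=3) = 3
change(25) = min(1+change(24)=1+3=4, 1+change(23)=1+3=4, 1+change(22)=1+2=3, 1+change(18)=1+2=3, 1+change(14)=1+2=3) = 3
change(26) = min(1+change(25)=1+3=4, 1+change(24)=1+3=4, 1+change(23)=1+3=4, 1+change(19)=1+3=4, 1+change(15)=1+3=4) = 4
change(27) = min(1+change(26)=1+4=5, 1+change(25)=1+3=4, 1+change(24)=1+3=4, 1+change(20)=1+3=4, 1+change(16)=1+3=4) = 4
change(28) = min(1+change(27)=1+4=5, 1+change(26)=1+4=5, 1+change(25)=1+3=4, 1+change(21)=1+3=4, 1+change(17)=1+3=4) = 4
change(29) = min(1+change(28)=1+4=5, 1+change(27)=1+4=5, 1+change(26)=1+4=5, 1+change(22)=1+2=3, 1+change(18)=1+2=3) = 3
change(30) = min(1+change(29)=1+3=4, 1+change(28)=1+4=5, 1+change(27)=1+4=5, 1+change(23)=1+3=4, 1+change(19)=1+3=4) = 4
change(31) = min(1+change(30)=1+4=5, 1+change(29)=1+3=4, 1+change(28)=1+4=5, 1+change(24)=1+3=4, 1+change(20)=1+3=4) = 4
change(32) = min(1+change(31)=1+4=5, 1+change(30)=1+4=5, 1+change(29)=1+3=4, 1+change(25)=1+3=4, 1+change(21)=1+3=4) = 4
change(33) = min(1+change(32)=1+4=5, 1+change(31)=1+4=5, 1+change(30)=1+4=5, 1+change(26)=1+4=5, 1+change(22)=1+2=3) = 3
change(34) = min(1+change(33)=1+3=4, 1+change(32)=1+4=5, 1+change(31)=1+4=5, 1+change(27)=1+4=5, 1+change(23)=1+3=4) = 4
change(35) = min(1+change(34)=1+4=5, 1+change(33)=1+3=4, 1+change(32)=1+4=5, 1+change(28)=1+4=5, 1+change(24)=1+3=4) = 4

4


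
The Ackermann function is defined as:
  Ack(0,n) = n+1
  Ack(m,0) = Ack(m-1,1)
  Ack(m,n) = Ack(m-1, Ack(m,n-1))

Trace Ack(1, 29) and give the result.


Ack(1, 29) = Ack(0, Ack(1, 28))
  Ack(1, 28) = Ack(0, Ack(1, 27))
    Ack(1, 27) = Ack(0, Ack(1, 26))
      Ack(1, 26) = Ack(0, Ack(1, 25))
        Ack(1, 25) = Ack(0, Ack(1, 24))
          Ack(1, 24) = Ack(0, Ack(1, 23))
          Ack(1, 23) = Ack(0, Ack(1, 22))
          Ack(1, 22) = Ack(0, Ack(1, 21))
          Ack(1, 21) = Ack(0, Ack(1, 20))
          Ack(1, 20) = Ack(0, Ack(1, 19))
          Ack(1, 19) = Ack(0, Ack(1, 18))
          Ack(1, 18) = Ack(0, Ack(1, 17))
          Ack(1, 17) = Ack(0, Ack(1, 16))
          Ack(1, 16) = Ack(0, Ack(1, 15))
          Ack(1, 15) = Ack(0, Ack(1, 14))
          Ack(1, 14) = Ack(0, Ack(1, 13))
          Ack(1, 13) = Ack(0, Ack(1, 12))
          Ack(1, 12) = Ack(0, Ack(1, 11))
          Ack(1, 11) = Ack(0, Ack(1, 10))
          Ack(1, 10) = Ack(0, Ack(1, 9))
          Ack(1, 9) = Ack(0, Ack(1, 8))
          Ack(1, 8) = Ack(0, Ack(1, 7))
          Ack(1, 7) = Ack(0, Ack(1, 6))
          Ack(1, 6) = Ack(0, Ack(1, 5))
          Ack(1, 5) = Ack(0, Ack(1, 4))
... (trace truncated)
Result: Ack(1, 29) = 31

31


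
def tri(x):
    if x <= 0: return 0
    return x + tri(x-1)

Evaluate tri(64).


tri(64)
= 64 + 63 + 62 + 61 + 60 + 59 + 58 + 57 + 56 + 55 + 54 + 53 + 52 + 51 + 50 + 49 + 48 + 47 + 46 + 45 + 44 + 43 + 42 + 41 + 40 + 39 + 38 + 37 + 36 + 35 + 34 + 33 + 32 + 31 + 30 + 29 + 28 + 27 + 26 + 25 + 24 + 23 + 22 + 21 + 20 + 19 + 18 + 17 + 16 + 15 + 14 + 13 + 12 + 11 + 10 + 9 + 8 + 7 + 6 + 5 + 4 + 3 + 2 + 1 + tri(0)
= 64 + 63 + 62 + 61 + 60 + 59 + 58 + 57 + 56 + 55 + 54 + 53 + 52 + 51 + 50 + 49 + 48 + 47 + 46 + 45 + 44 + 43 + 42 + 41 + 40 + 39 + 38 + 37 + 36 + 35 + 34 + 33 + 32 + 31 + 30 + 29 + 28 + 27 + 26 + 25 + 24 + 23 + 22 + 21 + 20 + 19 + 18 + 17 + 16 + 15 + 14 + 13 + 12 + 11 + 10 + 9 + 8 + 7 + 6 + 5 + 4 + 3 + 2 + 1 + 0
= 2080

2080


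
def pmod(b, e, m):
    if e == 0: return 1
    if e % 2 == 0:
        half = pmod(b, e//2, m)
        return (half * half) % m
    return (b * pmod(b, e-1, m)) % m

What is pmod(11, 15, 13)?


pmod(11, 15, 13): e is odd, compute pmod(11, 14, 13)
  pmod(11, 14, 13): e is even, compute pmod(11, 7, 13)
    pmod(11, 7, 13): e is odd, compute pmod(11, 6, 13)
      pmod(11, 6, 13): e is even, compute pmod(11, 3, 13)
        pmod(11, 3, 13): e is odd, compute pmod(11, 2, 13)
          pmod(11, 2, 13): e is even, compute pmod(11, 1, 13)
          pmod(11, 1, 13): e is odd, compute pmod(11, 0, 13)
          pmod(11, 0, 13) = 1
          (11 * 1) % 13 = 11
          half=11, (11*11) % 13 = 4
        (11 * 4) % 13 = 5
      half=5, (5*5) % 13 = 12
    (11 * 12) % 13 = 2
  half=2, (2*2) % 13 = 4
(11 * 4) % 13 = 5

5


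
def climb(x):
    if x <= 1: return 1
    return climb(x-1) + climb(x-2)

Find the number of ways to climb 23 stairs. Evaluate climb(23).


Building up from base cases:
climb(0) = 1
climb(1) = 1
climb(2) = climb(1) + climb(0) = 1 + 1 = 2
climb(3) = climb(2) + climb(1) = 2 + 1 = 3
climb(4) = climb(3) + climb(2) = 3 + 2 = 5
climb(5) = climb(4) + climb(3) = 5 + 3 = 8
climb(6) = climb(5) + climb(4) = 8 + 5 = 13
climb(7) = climb(6) + climb(5) = 13 + 8 = 21
climb(8) = climb(7) + climb(6) = 21 + 13 = 34
climb(9) = climb(8) + climb(7) = 34 + 21 = 55
climb(10) = climb(9) + climb(8) = 55 + 34 = 89
climb(11) = climb(10) + climb(9) = 89 + 55 = 144
climb(12) = climb(11) + climb(10) = 144 + 89 = 233
climb(13) = climb(12) + climb(11) = 233 + 144 = 377
climb(14) = climb(13) + climb(12) = 377 + 233 = 610
climb(15) = climb(14) + climb(13) = 610 + 377 = 987
climb(16) = climb(15) + climb(14) = 987 + 610 = 1597
climb(17) = climb(16) + climb(15) = 1597 + 987 = 2584
climb(18) = climb(17) + climb(16) = 2584 + 1597 = 4181
climb(19) = climb(18) + climb(17) = 4181 + 2584 = 6765
climb(20) = climb(19) + climb(18) = 6765 + 4181 = 10946
climb(21) = climb(20) + climb(19) = 10946 + 6765 = 17711
climb(22) = climb(21) + climb(20) = 17711 + 10946 = 28657
climb(23) = climb(22) + climb(21) = 28657 + 17711 = 46368

46368


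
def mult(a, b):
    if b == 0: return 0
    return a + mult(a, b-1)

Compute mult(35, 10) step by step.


mult(35, 10) = 35 + mult(35, 9)
mult(35, 9) = 35 + mult(35, 8)
mult(35, 8) = 35 + mult(35, 7)
mult(35, 7) = 35 + mult(35, 6)
mult(35, 6) = 35 + mult(35, 5)
mult(35, 5) = 35 + mult(35, 4)
mult(35, 4) = 35 + mult(35, 3)
mult(35, 3) = 35 + mult(35, 2)
mult(35, 2) = 35 + mult(35, 1)
mult(35, 1) = 35 + mult(35, 0)
mult(35, 0) = 0  (base case)
Total: 35 + 35 + 35 + 35 + 35 + 35 + 35 + 35 + 35 + 35 + 0 = 350

350


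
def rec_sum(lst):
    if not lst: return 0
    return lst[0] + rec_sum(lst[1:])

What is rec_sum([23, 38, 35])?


rec_sum([23, 38, 35]) = 23 + rec_sum([38, 35])
rec_sum([38, 35]) = 38 + rec_sum([35])
rec_sum([35]) = 35 + rec_sum([])
rec_sum([]) = 0  (base case)
Total: 23 + 38 + 35 + 0 = 96

96


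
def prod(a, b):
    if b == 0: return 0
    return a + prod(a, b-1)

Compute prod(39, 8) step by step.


prod(39, 8) = 39 + prod(39, 7)
prod(39, 7) = 39 + prod(39, 6)
prod(39, 6) = 39 + prod(39, 5)
prod(39, 5) = 39 + prod(39, 4)
prod(39, 4) = 39 + prod(39, 3)
prod(39, 3) = 39 + prod(39, 2)
prod(39, 2) = 39 + prod(39, 1)
prod(39, 1) = 39 + prod(39, 0)
prod(39, 0) = 0  (base case)
Total: 39 + 39 + 39 + 39 + 39 + 39 + 39 + 39 + 0 = 312

312


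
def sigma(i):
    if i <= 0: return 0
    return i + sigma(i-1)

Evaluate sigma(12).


sigma(12)
= 12 + 11 + 10 + 9 + 8 + 7 + 6 + 5 + 4 + 3 + 2 + 1 + sigma(0)
= 12 + 11 + 10 + 9 + 8 + 7 + 6 + 5 + 4 + 3 + 2 + 1 + 0
= 78

78


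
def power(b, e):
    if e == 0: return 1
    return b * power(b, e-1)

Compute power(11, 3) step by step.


power(11, 3)
= 11 * power(11, 2)
= 11 * 11 * power(11, 1)
= 11 * 11 * 11 * power(11, 0)
= 11 * 11 * 11 * 1
= 1331

1331


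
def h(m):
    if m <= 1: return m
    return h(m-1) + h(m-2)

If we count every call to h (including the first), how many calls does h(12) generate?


Let C(n) = total calls for h(n)
C(0) = 1, C(1) = 1
C(2) = 1 + C(1) + C(0) = 1 + 1 + 1 = 3
C(3) = 1 + C(2) + C(1) = 1 + 3 + 1 = 5
C(4) = 1 + C(3) + C(2) = 1 + 5 + 3 = 9
C(5) = 1 + C(4) + C(3) = 1 + 9 + 5 = 15
C(6) = 1 + C(5) + C(4) = 1 + 15 + 9 = 25
C(7) = 1 + C(6) + C(5) = 1 + 25 + 15 = 41
C(8) = 1 + C(7) + C(6) = 1 + 41 + 25 = 67
C(9) = 1 + C(8) + C(7) = 1 + 67 + 41 = 109
C(10) = 1 + C(9) + C(8) = 1 + 109 + 67 = 177
C(11) = 1 + C(10) + C(9) = 1 + 177 + 109 = 287
C(12) = 1 + C(11) + C(10) = 1 + 287 + 177 = 465

465


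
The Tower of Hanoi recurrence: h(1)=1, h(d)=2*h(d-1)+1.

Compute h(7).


h(7) = 2 * h(6) + 1
h(6) = 2 * h(5) + 1
h(5) = 2 * h(4) + 1
h(4) = 2 * h(3) + 1
h(3) = 2 * h(2) + 1
h(2) = 2 * h(1) + 1
h(1) = 1  (base case)
h(2) = 2 * 1 + 1 = 3
h(3) = 2 * 3 + 1 = 7
h(4) = 2 * 7 + 1 = 15
h(5) = 2 * 15 + 1 = 31
h(6) = 2 * 31 + 1 = 63
h(7) = 2 * 63 + 1 = 127

127


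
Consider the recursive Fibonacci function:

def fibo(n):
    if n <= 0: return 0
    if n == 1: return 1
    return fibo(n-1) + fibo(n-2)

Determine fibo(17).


Computing fibo(17) bottom-up:
fibo(0) = 0
fibo(1) = 1
fibo(2) = fibo(1) + fibo(0) = 1 + 0 = 1
fibo(3) = fibo(2) + fibo(1) = 1 + 1 = 2
fibo(4) = fibo(3) + fibo(2) = 2 + 1 = 3
fibo(5) = fibo(4) + fibo(3) = 3 + 2 = 5
fibo(6) = fibo(5) + fibo(4) = 5 + 3 = 8
fibo(7) = fibo(6) + fibo(5) = 8 + 5 = 13
fibo(8) = fibo(7) + fibo(6) = 13 + 8 = 21
fibo(9) = fibo(8) + fibo(7) = 21 + 13 = 34
fibo(10) = fibo(9) + fibo(8) = 34 + 21 = 55
fibo(11) = fibo(10) + fibo(9) = 55 + 34 = 89
fibo(12) = fibo(11) + fibo(10) = 89 + 55 = 144
fibo(13) = fibo(12) + fibo(11) = 144 + 89 = 233
fibo(14) = fibo(13) + fibo(12) = 233 + 144 = 377
fibo(15) = fibo(14) + fibo(13) = 377 + 233 = 610
fibo(16) = fibo(15) + fibo(14) = 610 + 377 = 987
fibo(17) = fibo(16) + fibo(15) = 987 + 610 = 1597

1597


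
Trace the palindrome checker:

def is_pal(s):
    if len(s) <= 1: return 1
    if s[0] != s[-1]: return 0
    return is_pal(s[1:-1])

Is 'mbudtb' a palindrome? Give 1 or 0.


is_pal('mbudtb'): s[0]='m' != s[-1]='b' -> return 0
Result: 0 (not a palindrome)

0


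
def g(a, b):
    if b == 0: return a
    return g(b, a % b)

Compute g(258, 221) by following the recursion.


g(258, 221) = g(221, 37)
g(221, 37) = g(37, 36)
g(37, 36) = g(36, 1)
g(36, 1) = g(1, 0)
g(1, 0) = 1  (base case)

1


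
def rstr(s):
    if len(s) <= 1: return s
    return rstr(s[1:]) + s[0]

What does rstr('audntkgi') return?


rstr('audntkgi') = rstr('udntkgi') + 'a'
rstr('udntkgi') = rstr('dntkgi') + 'u'
rstr('dntkgi') = rstr('ntkgi') + 'd'
rstr('ntkgi') = rstr('tkgi') + 'n'
rstr('tkgi') = rstr('kgi') + 't'
rstr('kgi') = rstr('gi') + 'k'
rstr('gi') = rstr('i') + 'g'
rstr('i') = 'i'  (base case)
Concatenating: 'i' + 'g' + 'k' + 't' + 'n' + 'd' + 'u' + 'a' = 'igktndua'

igktndua


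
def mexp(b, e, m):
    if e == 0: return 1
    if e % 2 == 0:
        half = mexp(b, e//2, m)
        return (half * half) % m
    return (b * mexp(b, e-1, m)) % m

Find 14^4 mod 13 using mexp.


mexp(14, 4, 13): e is even, compute mexp(14, 2, 13)
  mexp(14, 2, 13): e is even, compute mexp(14, 1, 13)
    mexp(14, 1, 13): e is odd, compute mexp(14, 0, 13)
      mexp(14, 0, 13) = 1
    (14 * 1) % 13 = 1
  half=1, (1*1) % 13 = 1
half=1, (1*1) % 13 = 1

1


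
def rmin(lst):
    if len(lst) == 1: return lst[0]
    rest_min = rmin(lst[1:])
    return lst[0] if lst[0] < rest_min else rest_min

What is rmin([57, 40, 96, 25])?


rmin([57, 40, 96, 25]): compare 57 with rmin([40, 96, 25])
rmin([40, 96, 25]): compare 40 with rmin([96, 25])
rmin([96, 25]): compare 96 with rmin([25])
rmin([25]) = 25  (base case)
Compare 96 with 25 -> 25
Compare 40 with 25 -> 25
Compare 57 with 25 -> 25

25


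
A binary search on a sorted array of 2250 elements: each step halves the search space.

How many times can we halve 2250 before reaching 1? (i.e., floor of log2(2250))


2250 / 2 = 1125
1125 / 2 = 562
562 / 2 = 281
281 / 2 = 140
140 / 2 = 70
70 / 2 = 35
35 / 2 = 17
17 / 2 = 8
8 / 2 = 4
4 / 2 = 2
2 / 2 = 1
Reached 1 after 11 halvings

11


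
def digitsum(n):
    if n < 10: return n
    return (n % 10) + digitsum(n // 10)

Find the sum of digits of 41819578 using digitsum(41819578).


digitsum(41819578) = 8 + digitsum(4181957)
digitsum(4181957) = 7 + digitsum(418195)
digitsum(418195) = 5 + digitsum(41819)
digitsum(41819) = 9 + digitsum(4181)
digitsum(4181) = 1 + digitsum(418)
digitsum(418) = 8 + digitsum(41)
digitsum(41) = 1 + digitsum(4)
digitsum(4) = 4  (base case)
Total: 8 + 7 + 5 + 9 + 1 + 8 + 1 + 4 = 43

43


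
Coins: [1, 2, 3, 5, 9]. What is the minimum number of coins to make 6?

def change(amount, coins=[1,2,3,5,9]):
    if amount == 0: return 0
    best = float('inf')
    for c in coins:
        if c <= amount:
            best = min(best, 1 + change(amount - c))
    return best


Building up with DP:
change(0) = 0
change(1) = min(1+change(0)=1+0=1) = 1
change(2) = min(1+change(1)=1+1=2, 1+change(0)=1+0=1) = 1
change(3) = min(1+change(2)=1+1=2, 1+change(1)=1+1=2, 1+change(0)=1+0=1) = 1
change(4) = min(1+change(3)=1+1=2, 1+change(2)=1+1=2, 1+change(1)=1+1=2) = 2
change(5) = min(1+change(4)=1+2=3, 1+change(3)=1+1=2, 1+change(2)=1+1=2, 1+change(0)=1+0=1) = 1
change(6) = min(1+change(5)=1+1=2, 1+change(4)=1+2=3, 1+change(3)=1+1=2, 1+change(1)=1+1=2) = 2

2


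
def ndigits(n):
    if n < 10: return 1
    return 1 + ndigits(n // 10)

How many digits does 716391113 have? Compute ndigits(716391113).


ndigits(716391113) = 1 + ndigits(71639111)
ndigits(71639111) = 1 + ndigits(7163911)
ndigits(7163911) = 1 + ndigits(716391)
ndigits(716391) = 1 + ndigits(71639)
ndigits(71639) = 1 + ndigits(7163)
ndigits(7163) = 1 + ndigits(716)
ndigits(716) = 1 + ndigits(71)
ndigits(71) = 1 + ndigits(7)
ndigits(7) = 1  (base case: 7 < 10)
Unwinding: 1 + 1 + 1 + 1 + 1 + 1 + 1 + 1 + 1 = 9

9


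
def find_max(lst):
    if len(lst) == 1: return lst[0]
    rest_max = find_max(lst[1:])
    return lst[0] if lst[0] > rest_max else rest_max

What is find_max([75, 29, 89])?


find_max([75, 29, 89]): compare 75 with find_max([29, 89])
find_max([29, 89]): compare 29 with find_max([89])
find_max([89]) = 89  (base case)
Compare 29 with 89 -> 89
Compare 75 with 89 -> 89

89


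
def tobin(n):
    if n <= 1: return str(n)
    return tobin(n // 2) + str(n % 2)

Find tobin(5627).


tobin(5627) = tobin(2813) + '1'
tobin(2813) = tobin(1406) + '1'
tobin(1406) = tobin(703) + '0'
tobin(703) = tobin(351) + '1'
tobin(351) = tobin(175) + '1'
tobin(175) = tobin(87) + '1'
tobin(87) = tobin(43) + '1'
tobin(43) = tobin(21) + '1'
tobin(21) = tobin(10) + '1'
tobin(10) = tobin(5) + '0'
tobin(5) = tobin(2) + '1'
tobin(2) = tobin(1) + '0'
tobin(1) = '1'  (base case)
Concatenating: '1' + '0' + '1' + '0' + '1' + '1' + '1' + '1' + '1' + '1' + '0' + '1' + '1' = '1010111111011'

1010111111011
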